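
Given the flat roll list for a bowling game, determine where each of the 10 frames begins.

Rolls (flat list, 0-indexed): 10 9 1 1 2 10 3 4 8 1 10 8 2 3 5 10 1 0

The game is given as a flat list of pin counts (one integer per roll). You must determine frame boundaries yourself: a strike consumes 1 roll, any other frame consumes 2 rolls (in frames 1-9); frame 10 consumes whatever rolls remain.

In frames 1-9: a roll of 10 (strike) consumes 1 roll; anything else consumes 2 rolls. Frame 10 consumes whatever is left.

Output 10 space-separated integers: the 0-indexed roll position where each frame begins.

Answer: 0 1 3 5 6 8 10 11 13 15

Derivation:
Frame 1 starts at roll index 0: roll=10 (strike), consumes 1 roll
Frame 2 starts at roll index 1: rolls=9,1 (sum=10), consumes 2 rolls
Frame 3 starts at roll index 3: rolls=1,2 (sum=3), consumes 2 rolls
Frame 4 starts at roll index 5: roll=10 (strike), consumes 1 roll
Frame 5 starts at roll index 6: rolls=3,4 (sum=7), consumes 2 rolls
Frame 6 starts at roll index 8: rolls=8,1 (sum=9), consumes 2 rolls
Frame 7 starts at roll index 10: roll=10 (strike), consumes 1 roll
Frame 8 starts at roll index 11: rolls=8,2 (sum=10), consumes 2 rolls
Frame 9 starts at roll index 13: rolls=3,5 (sum=8), consumes 2 rolls
Frame 10 starts at roll index 15: 3 remaining rolls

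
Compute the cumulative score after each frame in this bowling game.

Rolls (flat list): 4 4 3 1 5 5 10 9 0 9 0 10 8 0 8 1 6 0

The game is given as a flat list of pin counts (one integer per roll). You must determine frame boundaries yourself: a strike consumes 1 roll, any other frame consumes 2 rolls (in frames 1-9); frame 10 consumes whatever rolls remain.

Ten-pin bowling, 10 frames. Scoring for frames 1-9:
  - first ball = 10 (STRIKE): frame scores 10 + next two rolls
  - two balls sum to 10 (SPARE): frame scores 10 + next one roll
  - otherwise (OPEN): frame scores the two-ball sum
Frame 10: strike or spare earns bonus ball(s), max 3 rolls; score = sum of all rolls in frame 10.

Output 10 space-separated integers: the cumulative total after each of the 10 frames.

Answer: 8 12 32 51 60 69 87 95 104 110

Derivation:
Frame 1: OPEN (4+4=8). Cumulative: 8
Frame 2: OPEN (3+1=4). Cumulative: 12
Frame 3: SPARE (5+5=10). 10 + next roll (10) = 20. Cumulative: 32
Frame 4: STRIKE. 10 + next two rolls (9+0) = 19. Cumulative: 51
Frame 5: OPEN (9+0=9). Cumulative: 60
Frame 6: OPEN (9+0=9). Cumulative: 69
Frame 7: STRIKE. 10 + next two rolls (8+0) = 18. Cumulative: 87
Frame 8: OPEN (8+0=8). Cumulative: 95
Frame 9: OPEN (8+1=9). Cumulative: 104
Frame 10: OPEN. Sum of all frame-10 rolls (6+0) = 6. Cumulative: 110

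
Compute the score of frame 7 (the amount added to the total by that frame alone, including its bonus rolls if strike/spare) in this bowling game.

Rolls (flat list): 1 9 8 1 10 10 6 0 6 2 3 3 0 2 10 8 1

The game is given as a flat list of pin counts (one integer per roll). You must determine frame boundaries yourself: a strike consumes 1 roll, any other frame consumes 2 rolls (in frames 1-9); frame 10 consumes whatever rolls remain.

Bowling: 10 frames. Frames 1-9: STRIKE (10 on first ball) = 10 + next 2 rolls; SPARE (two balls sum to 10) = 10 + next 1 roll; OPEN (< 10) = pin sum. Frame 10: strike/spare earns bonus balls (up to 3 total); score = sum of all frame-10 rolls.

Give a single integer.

Frame 1: SPARE (1+9=10). 10 + next roll (8) = 18. Cumulative: 18
Frame 2: OPEN (8+1=9). Cumulative: 27
Frame 3: STRIKE. 10 + next two rolls (10+6) = 26. Cumulative: 53
Frame 4: STRIKE. 10 + next two rolls (6+0) = 16. Cumulative: 69
Frame 5: OPEN (6+0=6). Cumulative: 75
Frame 6: OPEN (6+2=8). Cumulative: 83
Frame 7: OPEN (3+3=6). Cumulative: 89
Frame 8: OPEN (0+2=2). Cumulative: 91
Frame 9: STRIKE. 10 + next two rolls (8+1) = 19. Cumulative: 110

Answer: 6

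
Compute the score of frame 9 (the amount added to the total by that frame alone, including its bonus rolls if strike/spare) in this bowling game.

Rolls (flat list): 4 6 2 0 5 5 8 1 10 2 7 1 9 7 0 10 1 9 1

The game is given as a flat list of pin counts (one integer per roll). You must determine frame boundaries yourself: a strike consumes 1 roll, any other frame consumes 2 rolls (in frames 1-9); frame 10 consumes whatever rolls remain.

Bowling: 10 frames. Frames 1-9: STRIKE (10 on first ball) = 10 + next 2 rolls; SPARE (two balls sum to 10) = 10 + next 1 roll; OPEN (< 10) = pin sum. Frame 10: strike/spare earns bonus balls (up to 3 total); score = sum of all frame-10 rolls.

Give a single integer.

Frame 1: SPARE (4+6=10). 10 + next roll (2) = 12. Cumulative: 12
Frame 2: OPEN (2+0=2). Cumulative: 14
Frame 3: SPARE (5+5=10). 10 + next roll (8) = 18. Cumulative: 32
Frame 4: OPEN (8+1=9). Cumulative: 41
Frame 5: STRIKE. 10 + next two rolls (2+7) = 19. Cumulative: 60
Frame 6: OPEN (2+7=9). Cumulative: 69
Frame 7: SPARE (1+9=10). 10 + next roll (7) = 17. Cumulative: 86
Frame 8: OPEN (7+0=7). Cumulative: 93
Frame 9: STRIKE. 10 + next two rolls (1+9) = 20. Cumulative: 113
Frame 10: SPARE. Sum of all frame-10 rolls (1+9+1) = 11. Cumulative: 124

Answer: 20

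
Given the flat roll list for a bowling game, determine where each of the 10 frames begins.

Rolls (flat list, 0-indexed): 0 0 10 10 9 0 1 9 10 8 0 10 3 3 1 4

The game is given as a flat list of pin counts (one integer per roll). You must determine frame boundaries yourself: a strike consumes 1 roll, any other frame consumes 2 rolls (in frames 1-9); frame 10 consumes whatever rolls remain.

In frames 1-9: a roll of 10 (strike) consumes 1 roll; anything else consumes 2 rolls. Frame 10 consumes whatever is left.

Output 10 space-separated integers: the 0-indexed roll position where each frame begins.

Answer: 0 2 3 4 6 8 9 11 12 14

Derivation:
Frame 1 starts at roll index 0: rolls=0,0 (sum=0), consumes 2 rolls
Frame 2 starts at roll index 2: roll=10 (strike), consumes 1 roll
Frame 3 starts at roll index 3: roll=10 (strike), consumes 1 roll
Frame 4 starts at roll index 4: rolls=9,0 (sum=9), consumes 2 rolls
Frame 5 starts at roll index 6: rolls=1,9 (sum=10), consumes 2 rolls
Frame 6 starts at roll index 8: roll=10 (strike), consumes 1 roll
Frame 7 starts at roll index 9: rolls=8,0 (sum=8), consumes 2 rolls
Frame 8 starts at roll index 11: roll=10 (strike), consumes 1 roll
Frame 9 starts at roll index 12: rolls=3,3 (sum=6), consumes 2 rolls
Frame 10 starts at roll index 14: 2 remaining rolls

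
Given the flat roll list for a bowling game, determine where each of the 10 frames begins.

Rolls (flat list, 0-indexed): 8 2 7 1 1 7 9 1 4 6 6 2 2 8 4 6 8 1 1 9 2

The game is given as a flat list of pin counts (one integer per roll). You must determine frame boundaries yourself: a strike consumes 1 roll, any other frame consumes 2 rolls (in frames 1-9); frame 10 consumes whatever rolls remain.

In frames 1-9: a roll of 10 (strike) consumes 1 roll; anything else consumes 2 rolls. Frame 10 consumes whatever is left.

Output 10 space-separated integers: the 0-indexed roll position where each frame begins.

Frame 1 starts at roll index 0: rolls=8,2 (sum=10), consumes 2 rolls
Frame 2 starts at roll index 2: rolls=7,1 (sum=8), consumes 2 rolls
Frame 3 starts at roll index 4: rolls=1,7 (sum=8), consumes 2 rolls
Frame 4 starts at roll index 6: rolls=9,1 (sum=10), consumes 2 rolls
Frame 5 starts at roll index 8: rolls=4,6 (sum=10), consumes 2 rolls
Frame 6 starts at roll index 10: rolls=6,2 (sum=8), consumes 2 rolls
Frame 7 starts at roll index 12: rolls=2,8 (sum=10), consumes 2 rolls
Frame 8 starts at roll index 14: rolls=4,6 (sum=10), consumes 2 rolls
Frame 9 starts at roll index 16: rolls=8,1 (sum=9), consumes 2 rolls
Frame 10 starts at roll index 18: 3 remaining rolls

Answer: 0 2 4 6 8 10 12 14 16 18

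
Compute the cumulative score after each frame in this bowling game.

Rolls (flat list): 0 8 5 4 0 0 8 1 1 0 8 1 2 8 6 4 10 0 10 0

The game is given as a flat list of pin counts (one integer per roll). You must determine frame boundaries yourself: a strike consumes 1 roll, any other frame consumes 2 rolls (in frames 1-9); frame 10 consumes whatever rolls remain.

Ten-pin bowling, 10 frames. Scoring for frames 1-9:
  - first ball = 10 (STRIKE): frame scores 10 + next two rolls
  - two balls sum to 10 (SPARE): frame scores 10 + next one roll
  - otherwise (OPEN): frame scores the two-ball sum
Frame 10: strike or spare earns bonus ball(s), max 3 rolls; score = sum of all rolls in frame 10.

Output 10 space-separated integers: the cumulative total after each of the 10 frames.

Frame 1: OPEN (0+8=8). Cumulative: 8
Frame 2: OPEN (5+4=9). Cumulative: 17
Frame 3: OPEN (0+0=0). Cumulative: 17
Frame 4: OPEN (8+1=9). Cumulative: 26
Frame 5: OPEN (1+0=1). Cumulative: 27
Frame 6: OPEN (8+1=9). Cumulative: 36
Frame 7: SPARE (2+8=10). 10 + next roll (6) = 16. Cumulative: 52
Frame 8: SPARE (6+4=10). 10 + next roll (10) = 20. Cumulative: 72
Frame 9: STRIKE. 10 + next two rolls (0+10) = 20. Cumulative: 92
Frame 10: SPARE. Sum of all frame-10 rolls (0+10+0) = 10. Cumulative: 102

Answer: 8 17 17 26 27 36 52 72 92 102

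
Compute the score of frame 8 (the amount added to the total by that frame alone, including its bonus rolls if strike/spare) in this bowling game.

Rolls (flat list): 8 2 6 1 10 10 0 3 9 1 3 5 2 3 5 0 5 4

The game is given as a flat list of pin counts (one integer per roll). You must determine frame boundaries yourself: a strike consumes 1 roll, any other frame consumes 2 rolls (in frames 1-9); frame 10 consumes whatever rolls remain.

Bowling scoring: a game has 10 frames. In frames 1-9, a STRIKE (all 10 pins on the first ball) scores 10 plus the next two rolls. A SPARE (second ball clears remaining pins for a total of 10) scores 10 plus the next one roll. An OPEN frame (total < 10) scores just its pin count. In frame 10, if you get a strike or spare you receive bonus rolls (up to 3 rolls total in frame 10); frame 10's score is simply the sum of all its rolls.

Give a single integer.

Frame 1: SPARE (8+2=10). 10 + next roll (6) = 16. Cumulative: 16
Frame 2: OPEN (6+1=7). Cumulative: 23
Frame 3: STRIKE. 10 + next two rolls (10+0) = 20. Cumulative: 43
Frame 4: STRIKE. 10 + next two rolls (0+3) = 13. Cumulative: 56
Frame 5: OPEN (0+3=3). Cumulative: 59
Frame 6: SPARE (9+1=10). 10 + next roll (3) = 13. Cumulative: 72
Frame 7: OPEN (3+5=8). Cumulative: 80
Frame 8: OPEN (2+3=5). Cumulative: 85
Frame 9: OPEN (5+0=5). Cumulative: 90
Frame 10: OPEN. Sum of all frame-10 rolls (5+4) = 9. Cumulative: 99

Answer: 5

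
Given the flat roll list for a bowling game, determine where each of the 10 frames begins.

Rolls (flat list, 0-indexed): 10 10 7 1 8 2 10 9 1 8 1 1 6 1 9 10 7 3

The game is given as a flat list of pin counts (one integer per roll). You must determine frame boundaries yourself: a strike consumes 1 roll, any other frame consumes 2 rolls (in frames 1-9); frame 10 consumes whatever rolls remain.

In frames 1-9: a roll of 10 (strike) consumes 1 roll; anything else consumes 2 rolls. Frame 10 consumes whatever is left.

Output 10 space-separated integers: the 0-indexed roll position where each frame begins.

Frame 1 starts at roll index 0: roll=10 (strike), consumes 1 roll
Frame 2 starts at roll index 1: roll=10 (strike), consumes 1 roll
Frame 3 starts at roll index 2: rolls=7,1 (sum=8), consumes 2 rolls
Frame 4 starts at roll index 4: rolls=8,2 (sum=10), consumes 2 rolls
Frame 5 starts at roll index 6: roll=10 (strike), consumes 1 roll
Frame 6 starts at roll index 7: rolls=9,1 (sum=10), consumes 2 rolls
Frame 7 starts at roll index 9: rolls=8,1 (sum=9), consumes 2 rolls
Frame 8 starts at roll index 11: rolls=1,6 (sum=7), consumes 2 rolls
Frame 9 starts at roll index 13: rolls=1,9 (sum=10), consumes 2 rolls
Frame 10 starts at roll index 15: 3 remaining rolls

Answer: 0 1 2 4 6 7 9 11 13 15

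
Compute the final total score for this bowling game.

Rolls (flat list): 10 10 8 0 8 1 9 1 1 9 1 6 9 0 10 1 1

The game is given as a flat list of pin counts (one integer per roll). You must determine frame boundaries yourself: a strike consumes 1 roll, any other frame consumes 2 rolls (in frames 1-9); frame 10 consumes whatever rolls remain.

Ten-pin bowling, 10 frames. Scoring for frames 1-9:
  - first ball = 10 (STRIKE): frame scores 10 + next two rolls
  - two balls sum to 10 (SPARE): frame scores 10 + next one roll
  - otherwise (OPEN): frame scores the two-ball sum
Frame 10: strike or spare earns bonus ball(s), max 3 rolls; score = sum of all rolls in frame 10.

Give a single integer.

Answer: 115

Derivation:
Frame 1: STRIKE. 10 + next two rolls (10+8) = 28. Cumulative: 28
Frame 2: STRIKE. 10 + next two rolls (8+0) = 18. Cumulative: 46
Frame 3: OPEN (8+0=8). Cumulative: 54
Frame 4: OPEN (8+1=9). Cumulative: 63
Frame 5: SPARE (9+1=10). 10 + next roll (1) = 11. Cumulative: 74
Frame 6: SPARE (1+9=10). 10 + next roll (1) = 11. Cumulative: 85
Frame 7: OPEN (1+6=7). Cumulative: 92
Frame 8: OPEN (9+0=9). Cumulative: 101
Frame 9: STRIKE. 10 + next two rolls (1+1) = 12. Cumulative: 113
Frame 10: OPEN. Sum of all frame-10 rolls (1+1) = 2. Cumulative: 115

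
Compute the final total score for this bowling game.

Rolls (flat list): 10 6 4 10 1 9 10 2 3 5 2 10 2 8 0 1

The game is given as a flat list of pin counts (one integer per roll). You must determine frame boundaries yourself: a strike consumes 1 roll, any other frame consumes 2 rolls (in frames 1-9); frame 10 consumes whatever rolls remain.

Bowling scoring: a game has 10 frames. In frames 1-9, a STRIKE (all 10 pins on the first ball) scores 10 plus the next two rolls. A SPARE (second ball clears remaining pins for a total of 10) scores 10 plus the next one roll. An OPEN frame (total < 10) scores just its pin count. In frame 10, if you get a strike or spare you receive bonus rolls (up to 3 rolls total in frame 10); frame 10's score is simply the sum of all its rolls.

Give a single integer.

Frame 1: STRIKE. 10 + next two rolls (6+4) = 20. Cumulative: 20
Frame 2: SPARE (6+4=10). 10 + next roll (10) = 20. Cumulative: 40
Frame 3: STRIKE. 10 + next two rolls (1+9) = 20. Cumulative: 60
Frame 4: SPARE (1+9=10). 10 + next roll (10) = 20. Cumulative: 80
Frame 5: STRIKE. 10 + next two rolls (2+3) = 15. Cumulative: 95
Frame 6: OPEN (2+3=5). Cumulative: 100
Frame 7: OPEN (5+2=7). Cumulative: 107
Frame 8: STRIKE. 10 + next two rolls (2+8) = 20. Cumulative: 127
Frame 9: SPARE (2+8=10). 10 + next roll (0) = 10. Cumulative: 137
Frame 10: OPEN. Sum of all frame-10 rolls (0+1) = 1. Cumulative: 138

Answer: 138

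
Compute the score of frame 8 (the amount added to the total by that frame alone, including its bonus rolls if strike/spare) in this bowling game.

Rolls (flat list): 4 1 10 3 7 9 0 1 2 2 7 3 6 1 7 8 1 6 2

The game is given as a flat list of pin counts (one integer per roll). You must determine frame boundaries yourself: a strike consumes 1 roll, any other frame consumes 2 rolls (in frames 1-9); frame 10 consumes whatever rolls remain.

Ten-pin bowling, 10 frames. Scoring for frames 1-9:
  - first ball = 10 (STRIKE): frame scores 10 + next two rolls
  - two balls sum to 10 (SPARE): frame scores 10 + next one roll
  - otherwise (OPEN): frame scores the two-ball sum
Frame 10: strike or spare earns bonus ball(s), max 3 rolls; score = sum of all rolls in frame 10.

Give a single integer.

Frame 1: OPEN (4+1=5). Cumulative: 5
Frame 2: STRIKE. 10 + next two rolls (3+7) = 20. Cumulative: 25
Frame 3: SPARE (3+7=10). 10 + next roll (9) = 19. Cumulative: 44
Frame 4: OPEN (9+0=9). Cumulative: 53
Frame 5: OPEN (1+2=3). Cumulative: 56
Frame 6: OPEN (2+7=9). Cumulative: 65
Frame 7: OPEN (3+6=9). Cumulative: 74
Frame 8: OPEN (1+7=8). Cumulative: 82
Frame 9: OPEN (8+1=9). Cumulative: 91
Frame 10: OPEN. Sum of all frame-10 rolls (6+2) = 8. Cumulative: 99

Answer: 8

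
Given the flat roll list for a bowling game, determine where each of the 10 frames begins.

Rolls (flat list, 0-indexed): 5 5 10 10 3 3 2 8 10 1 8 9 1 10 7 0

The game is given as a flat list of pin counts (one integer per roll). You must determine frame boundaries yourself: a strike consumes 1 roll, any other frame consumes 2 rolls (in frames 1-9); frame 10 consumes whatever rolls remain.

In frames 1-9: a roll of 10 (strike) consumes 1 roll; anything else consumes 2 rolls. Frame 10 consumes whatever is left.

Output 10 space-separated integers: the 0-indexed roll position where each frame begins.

Frame 1 starts at roll index 0: rolls=5,5 (sum=10), consumes 2 rolls
Frame 2 starts at roll index 2: roll=10 (strike), consumes 1 roll
Frame 3 starts at roll index 3: roll=10 (strike), consumes 1 roll
Frame 4 starts at roll index 4: rolls=3,3 (sum=6), consumes 2 rolls
Frame 5 starts at roll index 6: rolls=2,8 (sum=10), consumes 2 rolls
Frame 6 starts at roll index 8: roll=10 (strike), consumes 1 roll
Frame 7 starts at roll index 9: rolls=1,8 (sum=9), consumes 2 rolls
Frame 8 starts at roll index 11: rolls=9,1 (sum=10), consumes 2 rolls
Frame 9 starts at roll index 13: roll=10 (strike), consumes 1 roll
Frame 10 starts at roll index 14: 2 remaining rolls

Answer: 0 2 3 4 6 8 9 11 13 14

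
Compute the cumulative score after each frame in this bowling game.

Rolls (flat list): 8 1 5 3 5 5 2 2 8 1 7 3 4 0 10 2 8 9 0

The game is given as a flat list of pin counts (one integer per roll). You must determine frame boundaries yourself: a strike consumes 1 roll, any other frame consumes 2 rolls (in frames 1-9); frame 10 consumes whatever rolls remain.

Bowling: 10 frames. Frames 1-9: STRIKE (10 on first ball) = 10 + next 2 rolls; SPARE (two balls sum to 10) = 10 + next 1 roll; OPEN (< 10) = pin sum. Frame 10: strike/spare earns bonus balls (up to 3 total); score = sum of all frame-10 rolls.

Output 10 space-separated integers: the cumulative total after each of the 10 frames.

Frame 1: OPEN (8+1=9). Cumulative: 9
Frame 2: OPEN (5+3=8). Cumulative: 17
Frame 3: SPARE (5+5=10). 10 + next roll (2) = 12. Cumulative: 29
Frame 4: OPEN (2+2=4). Cumulative: 33
Frame 5: OPEN (8+1=9). Cumulative: 42
Frame 6: SPARE (7+3=10). 10 + next roll (4) = 14. Cumulative: 56
Frame 7: OPEN (4+0=4). Cumulative: 60
Frame 8: STRIKE. 10 + next two rolls (2+8) = 20. Cumulative: 80
Frame 9: SPARE (2+8=10). 10 + next roll (9) = 19. Cumulative: 99
Frame 10: OPEN. Sum of all frame-10 rolls (9+0) = 9. Cumulative: 108

Answer: 9 17 29 33 42 56 60 80 99 108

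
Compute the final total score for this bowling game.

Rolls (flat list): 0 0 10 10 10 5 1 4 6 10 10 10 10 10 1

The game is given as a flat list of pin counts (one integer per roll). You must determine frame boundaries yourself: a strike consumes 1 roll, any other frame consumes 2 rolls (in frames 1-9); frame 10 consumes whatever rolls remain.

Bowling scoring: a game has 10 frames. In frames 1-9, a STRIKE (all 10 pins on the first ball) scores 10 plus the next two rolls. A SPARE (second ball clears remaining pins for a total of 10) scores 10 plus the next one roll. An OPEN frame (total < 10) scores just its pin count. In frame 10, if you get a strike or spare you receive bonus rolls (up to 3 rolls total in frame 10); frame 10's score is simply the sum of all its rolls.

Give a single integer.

Answer: 208

Derivation:
Frame 1: OPEN (0+0=0). Cumulative: 0
Frame 2: STRIKE. 10 + next two rolls (10+10) = 30. Cumulative: 30
Frame 3: STRIKE. 10 + next two rolls (10+5) = 25. Cumulative: 55
Frame 4: STRIKE. 10 + next two rolls (5+1) = 16. Cumulative: 71
Frame 5: OPEN (5+1=6). Cumulative: 77
Frame 6: SPARE (4+6=10). 10 + next roll (10) = 20. Cumulative: 97
Frame 7: STRIKE. 10 + next two rolls (10+10) = 30. Cumulative: 127
Frame 8: STRIKE. 10 + next two rolls (10+10) = 30. Cumulative: 157
Frame 9: STRIKE. 10 + next two rolls (10+10) = 30. Cumulative: 187
Frame 10: STRIKE. Sum of all frame-10 rolls (10+10+1) = 21. Cumulative: 208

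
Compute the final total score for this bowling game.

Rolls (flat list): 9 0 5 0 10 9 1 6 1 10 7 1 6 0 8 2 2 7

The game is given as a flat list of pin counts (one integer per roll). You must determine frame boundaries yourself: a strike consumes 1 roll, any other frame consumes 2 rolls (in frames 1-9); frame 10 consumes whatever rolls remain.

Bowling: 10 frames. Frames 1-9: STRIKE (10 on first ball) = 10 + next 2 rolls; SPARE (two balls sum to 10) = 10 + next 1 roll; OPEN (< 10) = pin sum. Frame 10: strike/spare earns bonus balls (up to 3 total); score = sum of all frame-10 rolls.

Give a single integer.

Frame 1: OPEN (9+0=9). Cumulative: 9
Frame 2: OPEN (5+0=5). Cumulative: 14
Frame 3: STRIKE. 10 + next two rolls (9+1) = 20. Cumulative: 34
Frame 4: SPARE (9+1=10). 10 + next roll (6) = 16. Cumulative: 50
Frame 5: OPEN (6+1=7). Cumulative: 57
Frame 6: STRIKE. 10 + next two rolls (7+1) = 18. Cumulative: 75
Frame 7: OPEN (7+1=8). Cumulative: 83
Frame 8: OPEN (6+0=6). Cumulative: 89
Frame 9: SPARE (8+2=10). 10 + next roll (2) = 12. Cumulative: 101
Frame 10: OPEN. Sum of all frame-10 rolls (2+7) = 9. Cumulative: 110

Answer: 110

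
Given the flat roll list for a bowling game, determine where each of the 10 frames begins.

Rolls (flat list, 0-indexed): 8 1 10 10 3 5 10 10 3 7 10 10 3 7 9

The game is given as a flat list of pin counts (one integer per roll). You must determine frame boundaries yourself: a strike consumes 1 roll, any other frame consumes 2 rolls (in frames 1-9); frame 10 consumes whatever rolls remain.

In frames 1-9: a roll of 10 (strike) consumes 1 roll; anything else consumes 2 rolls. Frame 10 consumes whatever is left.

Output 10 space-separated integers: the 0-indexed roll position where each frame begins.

Frame 1 starts at roll index 0: rolls=8,1 (sum=9), consumes 2 rolls
Frame 2 starts at roll index 2: roll=10 (strike), consumes 1 roll
Frame 3 starts at roll index 3: roll=10 (strike), consumes 1 roll
Frame 4 starts at roll index 4: rolls=3,5 (sum=8), consumes 2 rolls
Frame 5 starts at roll index 6: roll=10 (strike), consumes 1 roll
Frame 6 starts at roll index 7: roll=10 (strike), consumes 1 roll
Frame 7 starts at roll index 8: rolls=3,7 (sum=10), consumes 2 rolls
Frame 8 starts at roll index 10: roll=10 (strike), consumes 1 roll
Frame 9 starts at roll index 11: roll=10 (strike), consumes 1 roll
Frame 10 starts at roll index 12: 3 remaining rolls

Answer: 0 2 3 4 6 7 8 10 11 12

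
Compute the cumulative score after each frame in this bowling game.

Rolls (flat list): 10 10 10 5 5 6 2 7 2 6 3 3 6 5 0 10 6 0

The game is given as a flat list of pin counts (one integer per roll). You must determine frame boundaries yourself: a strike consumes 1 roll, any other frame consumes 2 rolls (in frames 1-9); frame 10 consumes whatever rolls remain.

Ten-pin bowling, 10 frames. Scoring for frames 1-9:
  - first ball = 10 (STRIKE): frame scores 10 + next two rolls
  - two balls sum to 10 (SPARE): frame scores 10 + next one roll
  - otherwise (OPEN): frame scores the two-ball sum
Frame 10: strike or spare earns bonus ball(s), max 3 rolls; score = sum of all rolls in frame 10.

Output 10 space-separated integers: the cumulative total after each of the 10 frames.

Frame 1: STRIKE. 10 + next two rolls (10+10) = 30. Cumulative: 30
Frame 2: STRIKE. 10 + next two rolls (10+5) = 25. Cumulative: 55
Frame 3: STRIKE. 10 + next two rolls (5+5) = 20. Cumulative: 75
Frame 4: SPARE (5+5=10). 10 + next roll (6) = 16. Cumulative: 91
Frame 5: OPEN (6+2=8). Cumulative: 99
Frame 6: OPEN (7+2=9). Cumulative: 108
Frame 7: OPEN (6+3=9). Cumulative: 117
Frame 8: OPEN (3+6=9). Cumulative: 126
Frame 9: OPEN (5+0=5). Cumulative: 131
Frame 10: STRIKE. Sum of all frame-10 rolls (10+6+0) = 16. Cumulative: 147

Answer: 30 55 75 91 99 108 117 126 131 147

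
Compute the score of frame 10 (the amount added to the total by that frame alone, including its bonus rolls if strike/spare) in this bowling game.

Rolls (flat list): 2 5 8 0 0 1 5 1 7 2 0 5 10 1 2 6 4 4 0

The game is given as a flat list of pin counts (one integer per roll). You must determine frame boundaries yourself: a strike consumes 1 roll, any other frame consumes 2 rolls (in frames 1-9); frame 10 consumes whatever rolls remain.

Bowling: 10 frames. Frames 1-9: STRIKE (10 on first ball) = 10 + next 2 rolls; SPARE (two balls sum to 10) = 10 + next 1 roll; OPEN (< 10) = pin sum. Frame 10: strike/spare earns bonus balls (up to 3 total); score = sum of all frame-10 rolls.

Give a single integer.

Frame 1: OPEN (2+5=7). Cumulative: 7
Frame 2: OPEN (8+0=8). Cumulative: 15
Frame 3: OPEN (0+1=1). Cumulative: 16
Frame 4: OPEN (5+1=6). Cumulative: 22
Frame 5: OPEN (7+2=9). Cumulative: 31
Frame 6: OPEN (0+5=5). Cumulative: 36
Frame 7: STRIKE. 10 + next two rolls (1+2) = 13. Cumulative: 49
Frame 8: OPEN (1+2=3). Cumulative: 52
Frame 9: SPARE (6+4=10). 10 + next roll (4) = 14. Cumulative: 66
Frame 10: OPEN. Sum of all frame-10 rolls (4+0) = 4. Cumulative: 70

Answer: 4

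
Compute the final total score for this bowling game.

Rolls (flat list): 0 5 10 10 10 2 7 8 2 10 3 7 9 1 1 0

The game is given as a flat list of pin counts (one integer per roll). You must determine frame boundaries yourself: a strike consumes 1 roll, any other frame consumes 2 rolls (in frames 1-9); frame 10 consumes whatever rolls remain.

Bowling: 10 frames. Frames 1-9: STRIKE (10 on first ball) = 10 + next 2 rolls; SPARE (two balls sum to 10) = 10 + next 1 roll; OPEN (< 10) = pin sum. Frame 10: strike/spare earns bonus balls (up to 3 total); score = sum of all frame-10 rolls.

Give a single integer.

Frame 1: OPEN (0+5=5). Cumulative: 5
Frame 2: STRIKE. 10 + next two rolls (10+10) = 30. Cumulative: 35
Frame 3: STRIKE. 10 + next two rolls (10+2) = 22. Cumulative: 57
Frame 4: STRIKE. 10 + next two rolls (2+7) = 19. Cumulative: 76
Frame 5: OPEN (2+7=9). Cumulative: 85
Frame 6: SPARE (8+2=10). 10 + next roll (10) = 20. Cumulative: 105
Frame 7: STRIKE. 10 + next two rolls (3+7) = 20. Cumulative: 125
Frame 8: SPARE (3+7=10). 10 + next roll (9) = 19. Cumulative: 144
Frame 9: SPARE (9+1=10). 10 + next roll (1) = 11. Cumulative: 155
Frame 10: OPEN. Sum of all frame-10 rolls (1+0) = 1. Cumulative: 156

Answer: 156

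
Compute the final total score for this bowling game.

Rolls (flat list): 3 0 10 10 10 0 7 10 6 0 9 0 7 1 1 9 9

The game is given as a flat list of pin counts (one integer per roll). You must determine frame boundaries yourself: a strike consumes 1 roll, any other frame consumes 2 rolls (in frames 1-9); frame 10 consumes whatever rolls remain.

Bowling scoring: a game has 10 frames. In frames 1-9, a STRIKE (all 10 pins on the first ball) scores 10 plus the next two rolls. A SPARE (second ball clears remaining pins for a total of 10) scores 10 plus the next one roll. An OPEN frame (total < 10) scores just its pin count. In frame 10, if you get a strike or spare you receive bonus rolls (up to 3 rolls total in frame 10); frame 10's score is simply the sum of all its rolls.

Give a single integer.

Frame 1: OPEN (3+0=3). Cumulative: 3
Frame 2: STRIKE. 10 + next two rolls (10+10) = 30. Cumulative: 33
Frame 3: STRIKE. 10 + next two rolls (10+0) = 20. Cumulative: 53
Frame 4: STRIKE. 10 + next two rolls (0+7) = 17. Cumulative: 70
Frame 5: OPEN (0+7=7). Cumulative: 77
Frame 6: STRIKE. 10 + next two rolls (6+0) = 16. Cumulative: 93
Frame 7: OPEN (6+0=6). Cumulative: 99
Frame 8: OPEN (9+0=9). Cumulative: 108
Frame 9: OPEN (7+1=8). Cumulative: 116
Frame 10: SPARE. Sum of all frame-10 rolls (1+9+9) = 19. Cumulative: 135

Answer: 135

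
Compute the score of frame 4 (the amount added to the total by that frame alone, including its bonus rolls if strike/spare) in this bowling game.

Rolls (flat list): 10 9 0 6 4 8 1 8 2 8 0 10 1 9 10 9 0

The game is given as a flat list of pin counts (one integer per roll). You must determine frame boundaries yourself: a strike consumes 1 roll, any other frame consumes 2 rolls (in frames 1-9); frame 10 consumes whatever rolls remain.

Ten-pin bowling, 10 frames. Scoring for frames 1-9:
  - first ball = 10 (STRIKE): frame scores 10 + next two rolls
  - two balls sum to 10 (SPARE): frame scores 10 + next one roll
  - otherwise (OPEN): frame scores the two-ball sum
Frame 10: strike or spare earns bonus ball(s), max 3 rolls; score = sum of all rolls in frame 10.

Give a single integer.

Answer: 9

Derivation:
Frame 1: STRIKE. 10 + next two rolls (9+0) = 19. Cumulative: 19
Frame 2: OPEN (9+0=9). Cumulative: 28
Frame 3: SPARE (6+4=10). 10 + next roll (8) = 18. Cumulative: 46
Frame 4: OPEN (8+1=9). Cumulative: 55
Frame 5: SPARE (8+2=10). 10 + next roll (8) = 18. Cumulative: 73
Frame 6: OPEN (8+0=8). Cumulative: 81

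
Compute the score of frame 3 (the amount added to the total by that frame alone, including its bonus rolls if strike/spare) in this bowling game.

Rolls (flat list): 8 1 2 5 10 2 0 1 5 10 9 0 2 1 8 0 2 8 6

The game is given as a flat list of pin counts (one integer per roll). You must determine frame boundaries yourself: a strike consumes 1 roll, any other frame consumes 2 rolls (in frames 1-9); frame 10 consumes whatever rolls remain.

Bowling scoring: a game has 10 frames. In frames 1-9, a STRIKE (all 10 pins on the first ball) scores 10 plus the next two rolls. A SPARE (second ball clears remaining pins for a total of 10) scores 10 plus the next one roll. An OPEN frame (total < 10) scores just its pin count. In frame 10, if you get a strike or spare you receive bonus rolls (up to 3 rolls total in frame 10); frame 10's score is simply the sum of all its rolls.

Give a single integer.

Answer: 12

Derivation:
Frame 1: OPEN (8+1=9). Cumulative: 9
Frame 2: OPEN (2+5=7). Cumulative: 16
Frame 3: STRIKE. 10 + next two rolls (2+0) = 12. Cumulative: 28
Frame 4: OPEN (2+0=2). Cumulative: 30
Frame 5: OPEN (1+5=6). Cumulative: 36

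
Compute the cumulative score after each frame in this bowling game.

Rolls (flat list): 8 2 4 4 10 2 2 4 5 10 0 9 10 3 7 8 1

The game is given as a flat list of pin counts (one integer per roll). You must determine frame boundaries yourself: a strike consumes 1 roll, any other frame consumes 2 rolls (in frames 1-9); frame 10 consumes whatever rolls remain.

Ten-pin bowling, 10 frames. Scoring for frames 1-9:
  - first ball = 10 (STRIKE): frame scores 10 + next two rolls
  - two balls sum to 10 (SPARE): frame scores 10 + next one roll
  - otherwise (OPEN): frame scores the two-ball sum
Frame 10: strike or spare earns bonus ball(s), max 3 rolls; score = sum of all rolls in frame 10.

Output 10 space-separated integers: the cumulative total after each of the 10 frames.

Answer: 14 22 36 40 49 68 77 97 115 124

Derivation:
Frame 1: SPARE (8+2=10). 10 + next roll (4) = 14. Cumulative: 14
Frame 2: OPEN (4+4=8). Cumulative: 22
Frame 3: STRIKE. 10 + next two rolls (2+2) = 14. Cumulative: 36
Frame 4: OPEN (2+2=4). Cumulative: 40
Frame 5: OPEN (4+5=9). Cumulative: 49
Frame 6: STRIKE. 10 + next two rolls (0+9) = 19. Cumulative: 68
Frame 7: OPEN (0+9=9). Cumulative: 77
Frame 8: STRIKE. 10 + next two rolls (3+7) = 20. Cumulative: 97
Frame 9: SPARE (3+7=10). 10 + next roll (8) = 18. Cumulative: 115
Frame 10: OPEN. Sum of all frame-10 rolls (8+1) = 9. Cumulative: 124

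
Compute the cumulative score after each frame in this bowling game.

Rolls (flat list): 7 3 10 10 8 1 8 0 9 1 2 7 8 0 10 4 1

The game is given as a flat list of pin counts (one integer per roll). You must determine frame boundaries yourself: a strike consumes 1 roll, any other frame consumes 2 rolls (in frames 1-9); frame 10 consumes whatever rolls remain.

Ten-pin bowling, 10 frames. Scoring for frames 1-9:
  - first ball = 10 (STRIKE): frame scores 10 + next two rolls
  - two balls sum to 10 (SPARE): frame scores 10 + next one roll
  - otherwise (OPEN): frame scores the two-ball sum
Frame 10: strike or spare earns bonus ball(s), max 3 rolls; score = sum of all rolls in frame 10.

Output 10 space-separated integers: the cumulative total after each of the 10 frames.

Frame 1: SPARE (7+3=10). 10 + next roll (10) = 20. Cumulative: 20
Frame 2: STRIKE. 10 + next two rolls (10+8) = 28. Cumulative: 48
Frame 3: STRIKE. 10 + next two rolls (8+1) = 19. Cumulative: 67
Frame 4: OPEN (8+1=9). Cumulative: 76
Frame 5: OPEN (8+0=8). Cumulative: 84
Frame 6: SPARE (9+1=10). 10 + next roll (2) = 12. Cumulative: 96
Frame 7: OPEN (2+7=9). Cumulative: 105
Frame 8: OPEN (8+0=8). Cumulative: 113
Frame 9: STRIKE. 10 + next two rolls (4+1) = 15. Cumulative: 128
Frame 10: OPEN. Sum of all frame-10 rolls (4+1) = 5. Cumulative: 133

Answer: 20 48 67 76 84 96 105 113 128 133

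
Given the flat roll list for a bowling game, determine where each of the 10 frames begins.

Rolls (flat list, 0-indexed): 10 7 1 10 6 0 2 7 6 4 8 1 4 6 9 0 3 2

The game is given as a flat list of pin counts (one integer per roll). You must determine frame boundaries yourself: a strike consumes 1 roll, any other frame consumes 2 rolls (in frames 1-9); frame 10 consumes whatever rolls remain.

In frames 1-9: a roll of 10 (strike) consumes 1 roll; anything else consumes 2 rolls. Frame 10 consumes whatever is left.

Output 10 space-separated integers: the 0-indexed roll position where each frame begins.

Answer: 0 1 3 4 6 8 10 12 14 16

Derivation:
Frame 1 starts at roll index 0: roll=10 (strike), consumes 1 roll
Frame 2 starts at roll index 1: rolls=7,1 (sum=8), consumes 2 rolls
Frame 3 starts at roll index 3: roll=10 (strike), consumes 1 roll
Frame 4 starts at roll index 4: rolls=6,0 (sum=6), consumes 2 rolls
Frame 5 starts at roll index 6: rolls=2,7 (sum=9), consumes 2 rolls
Frame 6 starts at roll index 8: rolls=6,4 (sum=10), consumes 2 rolls
Frame 7 starts at roll index 10: rolls=8,1 (sum=9), consumes 2 rolls
Frame 8 starts at roll index 12: rolls=4,6 (sum=10), consumes 2 rolls
Frame 9 starts at roll index 14: rolls=9,0 (sum=9), consumes 2 rolls
Frame 10 starts at roll index 16: 2 remaining rolls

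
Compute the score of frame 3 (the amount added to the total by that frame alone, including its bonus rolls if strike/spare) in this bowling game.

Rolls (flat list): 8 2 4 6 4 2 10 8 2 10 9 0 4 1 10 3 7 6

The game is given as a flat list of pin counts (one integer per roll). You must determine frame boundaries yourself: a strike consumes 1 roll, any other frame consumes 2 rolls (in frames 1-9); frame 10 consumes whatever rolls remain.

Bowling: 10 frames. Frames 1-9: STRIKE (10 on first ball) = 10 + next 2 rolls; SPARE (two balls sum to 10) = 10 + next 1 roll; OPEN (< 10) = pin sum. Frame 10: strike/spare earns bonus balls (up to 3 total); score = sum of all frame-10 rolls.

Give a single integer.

Answer: 6

Derivation:
Frame 1: SPARE (8+2=10). 10 + next roll (4) = 14. Cumulative: 14
Frame 2: SPARE (4+6=10). 10 + next roll (4) = 14. Cumulative: 28
Frame 3: OPEN (4+2=6). Cumulative: 34
Frame 4: STRIKE. 10 + next two rolls (8+2) = 20. Cumulative: 54
Frame 5: SPARE (8+2=10). 10 + next roll (10) = 20. Cumulative: 74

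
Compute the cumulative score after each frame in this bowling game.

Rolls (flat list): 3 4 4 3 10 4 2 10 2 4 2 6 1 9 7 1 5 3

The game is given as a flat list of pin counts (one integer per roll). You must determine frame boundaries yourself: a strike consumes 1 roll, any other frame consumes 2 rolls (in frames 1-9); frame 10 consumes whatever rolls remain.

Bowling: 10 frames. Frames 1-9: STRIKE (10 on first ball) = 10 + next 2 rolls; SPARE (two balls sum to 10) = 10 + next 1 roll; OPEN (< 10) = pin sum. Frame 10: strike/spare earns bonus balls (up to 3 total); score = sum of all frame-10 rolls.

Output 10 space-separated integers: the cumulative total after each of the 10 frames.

Frame 1: OPEN (3+4=7). Cumulative: 7
Frame 2: OPEN (4+3=7). Cumulative: 14
Frame 3: STRIKE. 10 + next two rolls (4+2) = 16. Cumulative: 30
Frame 4: OPEN (4+2=6). Cumulative: 36
Frame 5: STRIKE. 10 + next two rolls (2+4) = 16. Cumulative: 52
Frame 6: OPEN (2+4=6). Cumulative: 58
Frame 7: OPEN (2+6=8). Cumulative: 66
Frame 8: SPARE (1+9=10). 10 + next roll (7) = 17. Cumulative: 83
Frame 9: OPEN (7+1=8). Cumulative: 91
Frame 10: OPEN. Sum of all frame-10 rolls (5+3) = 8. Cumulative: 99

Answer: 7 14 30 36 52 58 66 83 91 99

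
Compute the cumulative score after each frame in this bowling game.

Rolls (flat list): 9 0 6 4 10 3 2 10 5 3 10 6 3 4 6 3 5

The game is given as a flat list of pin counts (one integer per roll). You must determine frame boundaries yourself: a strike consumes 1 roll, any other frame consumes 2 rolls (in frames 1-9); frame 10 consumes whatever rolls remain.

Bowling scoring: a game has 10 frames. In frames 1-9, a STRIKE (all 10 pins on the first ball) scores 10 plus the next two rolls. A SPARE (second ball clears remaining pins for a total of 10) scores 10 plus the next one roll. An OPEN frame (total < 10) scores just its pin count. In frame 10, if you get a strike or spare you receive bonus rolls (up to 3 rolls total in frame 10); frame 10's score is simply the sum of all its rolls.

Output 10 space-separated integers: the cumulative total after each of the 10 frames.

Frame 1: OPEN (9+0=9). Cumulative: 9
Frame 2: SPARE (6+4=10). 10 + next roll (10) = 20. Cumulative: 29
Frame 3: STRIKE. 10 + next two rolls (3+2) = 15. Cumulative: 44
Frame 4: OPEN (3+2=5). Cumulative: 49
Frame 5: STRIKE. 10 + next two rolls (5+3) = 18. Cumulative: 67
Frame 6: OPEN (5+3=8). Cumulative: 75
Frame 7: STRIKE. 10 + next two rolls (6+3) = 19. Cumulative: 94
Frame 8: OPEN (6+3=9). Cumulative: 103
Frame 9: SPARE (4+6=10). 10 + next roll (3) = 13. Cumulative: 116
Frame 10: OPEN. Sum of all frame-10 rolls (3+5) = 8. Cumulative: 124

Answer: 9 29 44 49 67 75 94 103 116 124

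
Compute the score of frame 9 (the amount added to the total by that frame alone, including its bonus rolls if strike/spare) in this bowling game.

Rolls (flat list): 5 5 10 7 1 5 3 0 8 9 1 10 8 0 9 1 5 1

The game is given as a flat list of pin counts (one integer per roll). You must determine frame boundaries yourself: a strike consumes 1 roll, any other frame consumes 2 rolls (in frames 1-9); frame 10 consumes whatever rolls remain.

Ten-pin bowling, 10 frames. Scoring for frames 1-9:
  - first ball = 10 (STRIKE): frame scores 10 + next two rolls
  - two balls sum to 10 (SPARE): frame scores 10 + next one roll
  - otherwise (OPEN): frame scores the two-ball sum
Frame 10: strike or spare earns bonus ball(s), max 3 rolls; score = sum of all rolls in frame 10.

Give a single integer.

Answer: 15

Derivation:
Frame 1: SPARE (5+5=10). 10 + next roll (10) = 20. Cumulative: 20
Frame 2: STRIKE. 10 + next two rolls (7+1) = 18. Cumulative: 38
Frame 3: OPEN (7+1=8). Cumulative: 46
Frame 4: OPEN (5+3=8). Cumulative: 54
Frame 5: OPEN (0+8=8). Cumulative: 62
Frame 6: SPARE (9+1=10). 10 + next roll (10) = 20. Cumulative: 82
Frame 7: STRIKE. 10 + next two rolls (8+0) = 18. Cumulative: 100
Frame 8: OPEN (8+0=8). Cumulative: 108
Frame 9: SPARE (9+1=10). 10 + next roll (5) = 15. Cumulative: 123
Frame 10: OPEN. Sum of all frame-10 rolls (5+1) = 6. Cumulative: 129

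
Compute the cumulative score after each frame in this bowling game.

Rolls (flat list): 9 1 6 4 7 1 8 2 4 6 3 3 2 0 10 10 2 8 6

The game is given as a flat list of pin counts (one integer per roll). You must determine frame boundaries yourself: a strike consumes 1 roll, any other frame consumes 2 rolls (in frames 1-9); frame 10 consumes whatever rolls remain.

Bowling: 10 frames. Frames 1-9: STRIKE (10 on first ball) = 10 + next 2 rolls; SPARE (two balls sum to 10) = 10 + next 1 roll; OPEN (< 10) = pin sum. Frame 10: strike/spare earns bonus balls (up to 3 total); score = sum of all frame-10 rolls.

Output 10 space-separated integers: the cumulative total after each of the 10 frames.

Answer: 16 33 41 55 68 74 76 98 118 134

Derivation:
Frame 1: SPARE (9+1=10). 10 + next roll (6) = 16. Cumulative: 16
Frame 2: SPARE (6+4=10). 10 + next roll (7) = 17. Cumulative: 33
Frame 3: OPEN (7+1=8). Cumulative: 41
Frame 4: SPARE (8+2=10). 10 + next roll (4) = 14. Cumulative: 55
Frame 5: SPARE (4+6=10). 10 + next roll (3) = 13. Cumulative: 68
Frame 6: OPEN (3+3=6). Cumulative: 74
Frame 7: OPEN (2+0=2). Cumulative: 76
Frame 8: STRIKE. 10 + next two rolls (10+2) = 22. Cumulative: 98
Frame 9: STRIKE. 10 + next two rolls (2+8) = 20. Cumulative: 118
Frame 10: SPARE. Sum of all frame-10 rolls (2+8+6) = 16. Cumulative: 134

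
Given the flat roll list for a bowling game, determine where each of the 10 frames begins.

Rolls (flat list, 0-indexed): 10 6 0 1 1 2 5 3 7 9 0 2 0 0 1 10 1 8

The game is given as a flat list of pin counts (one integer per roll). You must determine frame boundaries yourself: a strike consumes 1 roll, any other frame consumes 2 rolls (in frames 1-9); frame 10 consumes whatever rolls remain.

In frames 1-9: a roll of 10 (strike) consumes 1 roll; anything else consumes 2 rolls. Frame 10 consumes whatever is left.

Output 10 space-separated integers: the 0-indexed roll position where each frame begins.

Frame 1 starts at roll index 0: roll=10 (strike), consumes 1 roll
Frame 2 starts at roll index 1: rolls=6,0 (sum=6), consumes 2 rolls
Frame 3 starts at roll index 3: rolls=1,1 (sum=2), consumes 2 rolls
Frame 4 starts at roll index 5: rolls=2,5 (sum=7), consumes 2 rolls
Frame 5 starts at roll index 7: rolls=3,7 (sum=10), consumes 2 rolls
Frame 6 starts at roll index 9: rolls=9,0 (sum=9), consumes 2 rolls
Frame 7 starts at roll index 11: rolls=2,0 (sum=2), consumes 2 rolls
Frame 8 starts at roll index 13: rolls=0,1 (sum=1), consumes 2 rolls
Frame 9 starts at roll index 15: roll=10 (strike), consumes 1 roll
Frame 10 starts at roll index 16: 2 remaining rolls

Answer: 0 1 3 5 7 9 11 13 15 16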